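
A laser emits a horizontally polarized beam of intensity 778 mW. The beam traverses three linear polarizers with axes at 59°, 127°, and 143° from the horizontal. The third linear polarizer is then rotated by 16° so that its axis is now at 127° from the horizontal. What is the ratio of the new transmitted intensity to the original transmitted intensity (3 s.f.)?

I_new/I_old ≈ 1.08

Before rotation:
I₁ = I₀ cos²(59° − 0°) = I₀ cos²(59°) = 0.2653 I₀.
I₂ = I₁ cos²(127° − 59°) = 0.2653 I₀ · cos²(68°) = 0.03722 I₀.
I₃ = I₂ cos²(143° − 127°) = 0.03722 I₀ · cos²(16°) = 0.0344 I₀.
After rotation:
I₁ = I₀ cos²(59° − 0°) = I₀ cos²(59°) = 0.2653 I₀.
I₂ = I₁ cos²(127° − 59°) = 0.2653 I₀ · cos²(68°) = 0.03722 I₀.
I₃ = I₂ cos²(127° − 127°) = 0.03722 I₀ · cos²(0°) = 0.03722 I₀.
Ratio = 0.03722 / 0.0344 = 1.082.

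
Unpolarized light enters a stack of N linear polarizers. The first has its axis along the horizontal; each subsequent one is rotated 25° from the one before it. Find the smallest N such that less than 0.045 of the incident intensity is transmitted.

N = 14

First polarizer halves the unpolarized light: factor 1/2.
Each further stage multiplies by cos²(25°) = 0.8214.
After N polarizers: T = 0.5·0.8214^(N−1). Require T < 0.045 ⇒ N−1 > ln(0.045/0.5)/ln(0.8214) = 12.24, so N−1 ≥ 13 and N = 14.
Check: N=14 gives T = 0.03874 < 0.045; N=13 gives T = 0.04716.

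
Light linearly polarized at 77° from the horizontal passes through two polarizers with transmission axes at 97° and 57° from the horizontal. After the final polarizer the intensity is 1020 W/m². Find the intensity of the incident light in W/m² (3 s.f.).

I₁ = I₀ cos²(97° − 77°) = I₀ cos²(20°) = 0.883 I₀.
I₂ = I₁ cos²(57° − 97°) = 0.883 I₀ · cos²(40°) = 0.5182 I₀.
So 1020 W/m² = 0.5182 I₀, giving I₀ = 1020/0.5182 = 1968 W/m².

I₀ ≈ 1970 W/m²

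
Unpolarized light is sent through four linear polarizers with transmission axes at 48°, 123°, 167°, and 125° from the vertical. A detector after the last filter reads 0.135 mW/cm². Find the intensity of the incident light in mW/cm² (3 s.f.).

I₀ ≈ 14.1 mW/cm²

Unpolarized light through the first polarizer → I₁ = ½ I₀, now polarized at 48°.
I₂ = I₁ cos²(123° − 48°) = 0.5 I₀ · cos²(75°) = 0.03349 I₀.
I₃ = I₂ cos²(167° − 123°) = 0.03349 I₀ · cos²(44°) = 0.01733 I₀.
I₄ = I₃ cos²(125° − 167°) = 0.01733 I₀ · cos²(42°) = 0.009571 I₀.
So 0.135 mW/cm² = 0.009571 I₀, giving I₀ = 0.135/0.009571 = 14.1 mW/cm².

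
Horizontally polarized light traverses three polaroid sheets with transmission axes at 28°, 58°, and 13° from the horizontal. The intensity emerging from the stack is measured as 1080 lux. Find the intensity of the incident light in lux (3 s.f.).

By Malus's law, I₁ = I₀ cos²(28° − 0°) = I₀ cos²(28°) = 0.7796 I₀.
I₂ = I₁ cos²(58° − 28°) = 0.7796 I₀ · cos²(30°) = 0.5847 I₀.
I₃ = I₂ cos²(13° − 58°) = 0.5847 I₀ · cos²(45°) = 0.2923 I₀.
So 1080 lux = 0.2923 I₀, giving I₀ = 1080/0.2923 = 3694 lux.

I₀ ≈ 3690 lux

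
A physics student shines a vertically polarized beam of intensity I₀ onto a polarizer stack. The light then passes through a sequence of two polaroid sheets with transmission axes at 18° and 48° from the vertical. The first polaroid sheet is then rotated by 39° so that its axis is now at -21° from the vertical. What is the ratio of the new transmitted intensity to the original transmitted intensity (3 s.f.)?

Before rotation:
I₁ = I₀ cos²(18° − 0°) = I₀ cos²(18°) = 0.9045 I₀.
I₂ = I₁ cos²(48° − 18°) = 0.9045 I₀ · cos²(30°) = 0.6784 I₀.
After rotation:
I₁ = I₀ cos²(-21° − 0°) = I₀ cos²(21°) = 0.8716 I₀.
I₂ = I₁ cos²(48° + 21°) = 0.8716 I₀ · cos²(69°) = 0.1119 I₀.
Ratio = 0.1119 / 0.6784 = 0.165.

I_new/I_old ≈ 0.165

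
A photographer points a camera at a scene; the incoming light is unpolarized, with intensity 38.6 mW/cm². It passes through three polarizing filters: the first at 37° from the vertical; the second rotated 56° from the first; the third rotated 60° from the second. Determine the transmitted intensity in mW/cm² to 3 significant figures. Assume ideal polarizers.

I ≈ 1.51 mW/cm²

Unpolarized light through the first polarizer → I₁ = 38.6 mW/cm²/2 = 19.3 mW/cm², polarized at 37°.
I₂ = I₁ · cos²(56°) = 19.3 · 0.3127 = 6.035 mW/cm².
I₃ = I₂ · cos²(60°) = 6.035 · 0.25 = 1.509 mW/cm².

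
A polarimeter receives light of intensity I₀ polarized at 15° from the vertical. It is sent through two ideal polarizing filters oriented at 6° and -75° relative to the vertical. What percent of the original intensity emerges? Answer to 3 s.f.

≈ 2.39%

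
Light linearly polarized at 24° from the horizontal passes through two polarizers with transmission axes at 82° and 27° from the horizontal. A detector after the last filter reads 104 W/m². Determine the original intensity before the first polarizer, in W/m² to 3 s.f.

I₁ = I₀ cos²(82° − 24°) = I₀ cos²(58°) = 0.2808 I₀.
I₂ = I₁ cos²(27° − 82°) = 0.2808 I₀ · cos²(55°) = 0.09239 I₀.
So 104 W/m² = 0.09239 I₀, giving I₀ = 104/0.09239 = 1126 W/m².

I₀ ≈ 1130 W/m²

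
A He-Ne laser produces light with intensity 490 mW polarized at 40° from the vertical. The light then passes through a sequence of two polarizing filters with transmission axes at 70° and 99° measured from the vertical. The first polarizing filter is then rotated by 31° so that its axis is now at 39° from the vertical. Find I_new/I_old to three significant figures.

I_new/I_old ≈ 0.436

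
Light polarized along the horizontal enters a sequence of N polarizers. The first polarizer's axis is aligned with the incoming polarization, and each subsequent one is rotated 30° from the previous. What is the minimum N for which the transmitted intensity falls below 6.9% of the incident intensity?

First polarizer is aligned with the polarization: full transmission.
Each further stage multiplies by cos²(30°) = 0.75.
After N polarizers: T = 0.75^(N−1). Require T < 0.069 ⇒ N−1 > ln(0.069)/ln(0.75) = 9.29, so N−1 ≥ 10 and N = 11.
Check: N=11 gives T = 0.05631 < 0.069; N=10 gives T = 0.07508.

N = 11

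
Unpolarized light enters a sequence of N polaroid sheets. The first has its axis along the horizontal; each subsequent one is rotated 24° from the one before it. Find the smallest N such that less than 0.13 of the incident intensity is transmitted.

N = 9

First polarizer halves the unpolarized light: factor 1/2.
Each further stage multiplies by cos²(24°) = 0.8346.
After N polarizers: T = 0.5·0.8346^(N−1). Require T < 0.13 ⇒ N−1 > ln(0.13/0.5)/ln(0.8346) = 7.45, so N−1 ≥ 8 and N = 9.
Check: N=9 gives T = 0.1177 < 0.13; N=8 gives T = 0.141.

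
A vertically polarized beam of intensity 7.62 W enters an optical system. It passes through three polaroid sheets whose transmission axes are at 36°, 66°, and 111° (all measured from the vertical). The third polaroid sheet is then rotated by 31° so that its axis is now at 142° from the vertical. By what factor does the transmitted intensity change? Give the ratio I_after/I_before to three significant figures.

I_new/I_old ≈ 0.117

Before rotation:
I₁ = I₀ cos²(36° − 0°) = I₀ cos²(36°) = 0.6545 I₀.
I₂ = I₁ cos²(66° − 36°) = 0.6545 I₀ · cos²(30°) = 0.4909 I₀.
I₃ = I₂ cos²(111° − 66°) = 0.4909 I₀ · cos²(45°) = 0.2454 I₀.
After rotation:
I₁ = I₀ cos²(36° − 0°) = I₀ cos²(36°) = 0.6545 I₀.
I₂ = I₁ cos²(66° − 36°) = 0.6545 I₀ · cos²(30°) = 0.4909 I₀.
I₃ = I₂ cos²(142° − 66°) = 0.4909 I₀ · cos²(76°) = 0.02873 I₀.
Ratio = 0.02873 / 0.2454 = 0.1171.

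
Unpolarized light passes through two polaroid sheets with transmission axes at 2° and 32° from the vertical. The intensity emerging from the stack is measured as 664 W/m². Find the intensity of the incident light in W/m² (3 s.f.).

Unpolarized light through the first polarizer → I₁ = ½ I₀, now polarized at 2°.
I₂ = I₁ cos²(32° − 2°) = 0.5 I₀ · cos²(30°) = 0.375 I₀.
So 664 W/m² = 0.375 I₀, giving I₀ = 664/0.375 = 1771 W/m².

I₀ ≈ 1770 W/m²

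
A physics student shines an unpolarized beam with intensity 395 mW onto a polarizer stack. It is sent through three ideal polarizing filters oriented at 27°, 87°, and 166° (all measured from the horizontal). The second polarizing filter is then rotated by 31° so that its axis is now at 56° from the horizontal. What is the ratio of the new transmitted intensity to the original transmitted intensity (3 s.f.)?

Before rotation:
Unpolarized light through the first polarizer → I₁ = ½ I₀, now polarized at 27°.
I₂ = I₁ cos²(87° − 27°) = 0.5 I₀ · cos²(60°) = 0.125 I₀.
I₃ = I₂ cos²(166° − 87°) = 0.125 I₀ · cos²(79°) = 0.004551 I₀.
After rotation:
Unpolarized light through the first polarizer → I₁ = ½ I₀, now polarized at 27°.
I₂ = I₁ cos²(56° − 27°) = 0.5 I₀ · cos²(29°) = 0.3825 I₀.
Angle between axes 2 and 3: 70°. I₃ = 0.3825 I₀ · cos²(70°) = 0.04474 I₀.
Ratio = 0.04474 / 0.004551 = 9.831.

I_new/I_old ≈ 9.83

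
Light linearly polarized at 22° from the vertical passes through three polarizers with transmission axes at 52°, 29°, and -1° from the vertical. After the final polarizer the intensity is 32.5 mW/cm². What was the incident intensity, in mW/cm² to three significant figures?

I₀ ≈ 68.2 mW/cm²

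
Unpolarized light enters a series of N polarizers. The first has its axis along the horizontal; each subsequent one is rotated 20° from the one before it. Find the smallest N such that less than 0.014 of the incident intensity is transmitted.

First polarizer halves the unpolarized light: factor 1/2.
Each further stage multiplies by cos²(20°) = 0.883.
After N polarizers: T = 0.5·0.883^(N−1). Require T < 0.014 ⇒ N−1 > ln(0.014/0.5)/ln(0.883) = 28.74, so N−1 ≥ 29 and N = 30.
Check: N=30 gives T = 0.01356 < 0.014; N=29 gives T = 0.01535.

N = 30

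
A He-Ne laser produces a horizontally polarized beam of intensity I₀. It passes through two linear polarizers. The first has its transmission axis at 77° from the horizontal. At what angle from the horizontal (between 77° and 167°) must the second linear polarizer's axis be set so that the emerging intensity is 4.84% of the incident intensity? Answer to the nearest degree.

θ ≈ 89°

By Malus's law, I₁ = I₀ cos²(77° − 0°) = I₀ cos²(77°) = 0.0506 I₀.
Need I₂/I₀ = 0.0484, so cos²(θ − 77°) = 0.0484 / 0.0506 = 0.9565.
θ − 77° = arccos(√0.9565) = 12.0°, giving θ ≈ 77 + 12.0 = 89.0°.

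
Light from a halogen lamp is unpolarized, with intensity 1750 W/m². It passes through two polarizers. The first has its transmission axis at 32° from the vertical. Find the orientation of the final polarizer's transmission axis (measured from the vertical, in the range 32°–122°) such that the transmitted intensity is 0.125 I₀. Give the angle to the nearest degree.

Unpolarized light through the first polarizer → I₁ = ½ I₀, now polarized at 32°.
Need I₂/I₀ = 0.125, so cos²(θ − 32°) = 0.125 / 0.5 = 0.25.
θ − 32° = arccos(√0.25) = 60.0°, giving θ ≈ 32 + 60.0 = 92.0°.

θ ≈ 92°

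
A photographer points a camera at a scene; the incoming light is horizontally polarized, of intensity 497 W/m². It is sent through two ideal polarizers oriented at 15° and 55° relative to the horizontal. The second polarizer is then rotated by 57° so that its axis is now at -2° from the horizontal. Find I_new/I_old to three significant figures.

Before rotation:
I₁ = I₀ cos²(15° − 0°) = I₀ cos²(15°) = 0.933 I₀.
I₂ = I₁ cos²(55° − 15°) = 0.933 I₀ · cos²(40°) = 0.5475 I₀.
After rotation:
I₁ = I₀ cos²(15° − 0°) = I₀ cos²(15°) = 0.933 I₀.
I₂ = I₁ cos²(-2° − 15°) = 0.933 I₀ · cos²(17°) = 0.8533 I₀.
Ratio = 0.8533 / 0.5475 = 1.558.

I_new/I_old ≈ 1.56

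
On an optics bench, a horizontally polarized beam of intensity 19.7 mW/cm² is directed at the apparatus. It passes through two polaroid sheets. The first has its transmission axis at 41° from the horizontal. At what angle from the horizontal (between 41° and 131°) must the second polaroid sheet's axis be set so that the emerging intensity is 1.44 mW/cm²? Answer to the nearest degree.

θ ≈ 110°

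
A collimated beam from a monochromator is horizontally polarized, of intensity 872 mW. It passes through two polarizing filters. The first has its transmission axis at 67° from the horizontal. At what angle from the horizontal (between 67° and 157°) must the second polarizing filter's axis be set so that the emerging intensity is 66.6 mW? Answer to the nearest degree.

θ ≈ 112°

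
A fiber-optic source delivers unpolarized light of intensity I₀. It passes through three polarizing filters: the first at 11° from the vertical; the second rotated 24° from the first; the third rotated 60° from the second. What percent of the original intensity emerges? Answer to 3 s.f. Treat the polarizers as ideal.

≈ 10.4%

Unpolarized light through the first polarizer → I₁ = ½ I₀, now polarized at 11°.
I₂ = I₁ cos²(24°) = 0.5 · 0.8346 I₀ = 0.4173 I₀.
I₃ = I₂ cos²(60°) = 0.4173 · 0.25 I₀ = 0.1043 I₀.
That is 10.43% of the incident intensity.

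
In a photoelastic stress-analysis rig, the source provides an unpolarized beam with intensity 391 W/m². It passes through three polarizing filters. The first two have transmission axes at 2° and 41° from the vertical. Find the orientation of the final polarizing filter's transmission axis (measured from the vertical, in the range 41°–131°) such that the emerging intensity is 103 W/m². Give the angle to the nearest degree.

Unpolarized light through the first polarizer → I₁ = ½ I₀, now polarized at 2°.
I₂ = I₁ cos²(41° − 2°) = 0.5 I₀ · cos²(39°) = 0.302 I₀.
Target fraction: 103 / 391 W/m² = 0.2634 of I₀.
Need I₃/I₀ = 0.2634, so cos²(θ − 41°) = 0.2634 / 0.302 = 0.8723.
θ − 41° = arccos(√0.8723) = 20.9°, giving θ ≈ 41 + 20.9 = 61.9°.

θ ≈ 62°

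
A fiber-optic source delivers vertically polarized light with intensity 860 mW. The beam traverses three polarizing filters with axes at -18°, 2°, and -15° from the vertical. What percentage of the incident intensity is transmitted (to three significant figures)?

≈ 73.0%

I₁ = 860 mW · cos²(18°) = 777.9 mW.
I₂ = I₁ · cos²(20°) = 777.9 · 0.883 = 686.9 mW.
I₃ = I₂ · cos²(17°) = 686.9 · 0.9145 = 628.2 mW.
That is 73.04% of the incident intensity.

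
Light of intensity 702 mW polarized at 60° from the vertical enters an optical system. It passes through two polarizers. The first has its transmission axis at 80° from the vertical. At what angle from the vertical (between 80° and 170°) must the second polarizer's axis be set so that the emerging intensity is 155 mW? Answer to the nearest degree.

I₁ = I₀ cos²(80° − 60°) = I₀ cos²(20°) = 0.883 I₀.
Target fraction: 155 / 702 mW = 0.2208 of I₀.
Need I₂/I₀ = 0.2208, so cos²(θ − 80°) = 0.2208 / 0.883 = 0.25.
θ − 80° = arccos(√0.25) = 60.0°, giving θ ≈ 80 + 60.0 = 140.0°.

θ ≈ 140°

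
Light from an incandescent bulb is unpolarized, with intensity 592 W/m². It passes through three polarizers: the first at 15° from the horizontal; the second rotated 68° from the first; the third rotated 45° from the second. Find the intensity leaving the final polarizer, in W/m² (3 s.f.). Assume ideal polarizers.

I ≈ 20.8 W/m²

Unpolarized light through the first polarizer → I₁ = 592 W/m²/2 = 296 W/m², polarized at 15°.
I₂ = I₁ · cos²(68°) = 296 · 0.1403 = 41.54 W/m².
I₃ = I₂ · cos²(45°) = 41.54 · 0.5 = 20.77 W/m².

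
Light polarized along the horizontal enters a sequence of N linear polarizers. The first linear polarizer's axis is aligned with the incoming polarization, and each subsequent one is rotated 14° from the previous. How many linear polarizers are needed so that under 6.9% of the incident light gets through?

First polarizer is aligned with the polarization: full transmission.
Each further stage multiplies by cos²(14°) = 0.9415.
After N polarizers: T = 0.9415^(N−1). Require T < 0.069 ⇒ N−1 > ln(0.069)/ln(0.9415) = 44.33, so N−1 ≥ 45 and N = 46.
Check: N=46 gives T = 0.06628 < 0.069; N=45 gives T = 0.0704.

N = 46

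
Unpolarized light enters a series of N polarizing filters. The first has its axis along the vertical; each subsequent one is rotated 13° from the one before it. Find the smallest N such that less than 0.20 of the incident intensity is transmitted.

First polarizer halves the unpolarized light: factor 1/2.
Each further stage multiplies by cos²(13°) = 0.9494.
After N polarizers: T = 0.5·0.9494^(N−1). Require T < 0.20 ⇒ N−1 > ln(0.20/0.5)/ln(0.9494) = 17.65, so N−1 ≥ 18 and N = 19.
Check: N=19 gives T = 0.1964 < 0.20; N=18 gives T = 0.2068.

N = 19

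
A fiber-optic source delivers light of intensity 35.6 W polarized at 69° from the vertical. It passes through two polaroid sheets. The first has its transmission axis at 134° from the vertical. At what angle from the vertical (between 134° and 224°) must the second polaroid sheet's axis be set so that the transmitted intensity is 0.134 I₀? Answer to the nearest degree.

θ ≈ 164°

By Malus's law, I₁ = I₀ cos²(134° − 69°) = I₀ cos²(65°) = 0.1786 I₀.
Need I₂/I₀ = 0.134, so cos²(θ − 134°) = 0.134 / 0.1786 = 0.7503.
θ − 134° = arccos(√0.7503) = 30.0°, giving θ ≈ 134 + 30.0 = 164.0°.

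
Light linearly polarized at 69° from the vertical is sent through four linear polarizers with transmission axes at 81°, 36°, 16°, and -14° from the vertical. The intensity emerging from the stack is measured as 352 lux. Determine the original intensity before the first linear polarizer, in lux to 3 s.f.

I₀ ≈ 1110 lux

By Malus's law, I₁ = I₀ cos²(81° − 69°) = I₀ cos²(12°) = 0.9568 I₀.
I₂ = I₁ cos²(36° − 81°) = 0.9568 I₀ · cos²(45°) = 0.4784 I₀.
I₃ = I₂ cos²(16° − 36°) = 0.4784 I₀ · cos²(20°) = 0.4224 I₀.
I₄ = I₃ cos²(-14° − 16°) = 0.4224 I₀ · cos²(30°) = 0.3168 I₀.
So 352 lux = 0.3168 I₀, giving I₀ = 352/0.3168 = 1111 lux.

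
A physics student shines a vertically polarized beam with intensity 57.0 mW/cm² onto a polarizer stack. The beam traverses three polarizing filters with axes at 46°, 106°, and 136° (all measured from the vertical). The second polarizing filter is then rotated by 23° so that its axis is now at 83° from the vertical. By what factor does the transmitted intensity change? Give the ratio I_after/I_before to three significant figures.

Before rotation:
I₁ = I₀ cos²(46° − 0°) = I₀ cos²(46°) = 0.4826 I₀.
I₂ = I₁ cos²(106° − 46°) = 0.4826 I₀ · cos²(60°) = 0.1206 I₀.
I₃ = I₂ cos²(136° − 106°) = 0.1206 I₀ · cos²(30°) = 0.09048 I₀.
After rotation:
I₁ = I₀ cos²(46° − 0°) = I₀ cos²(46°) = 0.4826 I₀.
I₂ = I₁ cos²(83° − 46°) = 0.4826 I₀ · cos²(37°) = 0.3078 I₀.
I₃ = I₂ cos²(136° − 83°) = 0.3078 I₀ · cos²(53°) = 0.1115 I₀.
Ratio = 0.1115 / 0.09048 = 1.232.

I_new/I_old ≈ 1.23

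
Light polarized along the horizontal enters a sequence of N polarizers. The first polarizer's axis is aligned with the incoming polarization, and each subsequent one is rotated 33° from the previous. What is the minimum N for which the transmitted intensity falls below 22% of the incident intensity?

First polarizer is aligned with the polarization: full transmission.
Each further stage multiplies by cos²(33°) = 0.7034.
After N polarizers: T = 0.7034^(N−1). Require T < 0.22 ⇒ N−1 > ln(0.22)/ln(0.7034) = 4.30, so N−1 ≥ 5 and N = 6.
Check: N=6 gives T = 0.1722 < 0.22; N=5 gives T = 0.2448.

N = 6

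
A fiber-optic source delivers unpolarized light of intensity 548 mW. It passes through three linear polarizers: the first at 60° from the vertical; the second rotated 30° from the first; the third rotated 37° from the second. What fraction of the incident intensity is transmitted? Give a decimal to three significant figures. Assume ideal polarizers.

I/I₀ ≈ 0.239

Unpolarized light through the first polarizer → I₁ = 548 mW/2 = 274 mW, polarized at 60°.
I₂ = I₁ · cos²(30°) = 274 · 0.75 = 205.5 mW.
I₃ = I₂ · cos²(37°) = 205.5 · 0.6378 = 131.1 mW.
Transmitted fraction = 0.2392.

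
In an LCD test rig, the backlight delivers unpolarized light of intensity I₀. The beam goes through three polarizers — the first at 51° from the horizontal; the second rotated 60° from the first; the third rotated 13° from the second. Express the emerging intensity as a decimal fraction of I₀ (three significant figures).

≈ 0.119 I₀

Unpolarized light through the first polarizer → I₁ = ½ I₀, now polarized at 51°.
I₂ = I₁ cos²(60°) = 0.5 · 0.25 I₀ = 0.125 I₀.
I₃ = I₂ cos²(13°) = 0.125 · 0.9494 I₀ = 0.1187 I₀.
Transmitted fraction = 0.1187.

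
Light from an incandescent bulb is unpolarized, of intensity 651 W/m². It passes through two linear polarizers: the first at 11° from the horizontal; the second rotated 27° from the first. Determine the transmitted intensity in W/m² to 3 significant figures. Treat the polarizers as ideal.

I ≈ 258 W/m²

Unpolarized light through the first polarizer → I₁ = 651 W/m²/2 = 325.5 W/m², polarized at 11°.
I₂ = I₁ · cos²(27°) = 325.5 · 0.7939 = 258.4 W/m².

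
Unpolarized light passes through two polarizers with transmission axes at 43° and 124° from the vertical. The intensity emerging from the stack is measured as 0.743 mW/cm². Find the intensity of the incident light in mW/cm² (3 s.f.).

Unpolarized light through the first polarizer → I₁ = ½ I₀, now polarized at 43°.
I₂ = I₁ cos²(124° − 43°) = 0.5 I₀ · cos²(81°) = 0.01224 I₀.
So 0.743 mW/cm² = 0.01224 I₀, giving I₀ = 0.743/0.01224 = 60.72 mW/cm².

I₀ ≈ 60.7 mW/cm²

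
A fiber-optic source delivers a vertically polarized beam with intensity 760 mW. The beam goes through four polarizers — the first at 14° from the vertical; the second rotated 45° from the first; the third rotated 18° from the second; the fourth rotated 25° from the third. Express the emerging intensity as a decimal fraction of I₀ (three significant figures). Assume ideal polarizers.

I/I₀ ≈ 0.350

I₁ = 760 mW · cos²(14°) = 715.5 mW.
I₂ = I₁ · cos²(45°) = 715.5 · 0.5 = 357.8 mW.
I₃ = I₂ · cos²(18°) = 357.8 · 0.9045 = 323.6 mW.
I₄ = I₃ · cos²(25°) = 323.6 · 0.8214 = 265.8 mW.
Transmitted fraction = 0.3497.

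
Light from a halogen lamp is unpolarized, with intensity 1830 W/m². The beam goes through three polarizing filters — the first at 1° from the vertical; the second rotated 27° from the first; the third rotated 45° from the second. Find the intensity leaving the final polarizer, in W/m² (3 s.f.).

Unpolarized light through the first polarizer → I₁ = 1830 W/m²/2 = 915 W/m², polarized at 1°.
I₂ = I₁ · cos²(27°) = 915 · 0.7939 = 726.4 W/m².
I₃ = I₂ · cos²(45°) = 726.4 · 0.5 = 363.2 W/m².

I ≈ 363 W/m²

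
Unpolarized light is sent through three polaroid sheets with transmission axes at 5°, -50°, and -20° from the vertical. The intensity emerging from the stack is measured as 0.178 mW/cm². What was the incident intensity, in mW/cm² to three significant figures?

I₀ ≈ 1.44 mW/cm²

Unpolarized light through the first polarizer → I₁ = ½ I₀, now polarized at 5°.
I₂ = I₁ cos²(-50° − 5°) = 0.5 I₀ · cos²(55°) = 0.1645 I₀.
I₃ = I₂ cos²(-20° + 50°) = 0.1645 I₀ · cos²(30°) = 0.1234 I₀.
So 0.178 mW/cm² = 0.1234 I₀, giving I₀ = 0.178/0.1234 = 1.443 mW/cm².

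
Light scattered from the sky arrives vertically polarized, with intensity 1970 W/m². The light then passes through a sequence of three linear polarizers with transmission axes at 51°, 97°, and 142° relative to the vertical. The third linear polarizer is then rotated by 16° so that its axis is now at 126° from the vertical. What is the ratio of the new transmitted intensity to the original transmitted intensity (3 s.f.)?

I_new/I_old ≈ 1.53

Before rotation:
I₁ = I₀ cos²(51° − 0°) = I₀ cos²(51°) = 0.396 I₀.
I₂ = I₁ cos²(97° − 51°) = 0.396 I₀ · cos²(46°) = 0.1911 I₀.
I₃ = I₂ cos²(142° − 97°) = 0.1911 I₀ · cos²(45°) = 0.09556 I₀.
After rotation:
I₁ = I₀ cos²(51° − 0°) = I₀ cos²(51°) = 0.396 I₀.
I₂ = I₁ cos²(97° − 51°) = 0.396 I₀ · cos²(46°) = 0.1911 I₀.
I₃ = I₂ cos²(126° − 97°) = 0.1911 I₀ · cos²(29°) = 0.1462 I₀.
Ratio = 0.1462 / 0.09556 = 1.53.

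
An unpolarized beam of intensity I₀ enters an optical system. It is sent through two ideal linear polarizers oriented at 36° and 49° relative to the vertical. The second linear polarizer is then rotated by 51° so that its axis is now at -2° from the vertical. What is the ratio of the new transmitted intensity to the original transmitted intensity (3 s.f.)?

Before rotation:
Unpolarized light through the first polarizer → I₁ = ½ I₀, now polarized at 36°.
I₂ = I₁ cos²(49° − 36°) = 0.5 I₀ · cos²(13°) = 0.4747 I₀.
After rotation:
Unpolarized light through the first polarizer → I₁ = ½ I₀, now polarized at 36°.
I₂ = I₁ cos²(-2° − 36°) = 0.5 I₀ · cos²(38°) = 0.3105 I₀.
Ratio = 0.3105 / 0.4747 = 0.6541.

I_new/I_old ≈ 0.654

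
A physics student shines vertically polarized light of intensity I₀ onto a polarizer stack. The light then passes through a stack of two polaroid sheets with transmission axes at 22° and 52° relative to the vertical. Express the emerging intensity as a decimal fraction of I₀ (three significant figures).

I₁ = I₀ cos²(22° − 0°) = I₀ cos²(22°) = 0.8597 I₀.
I₂ = I₁ cos²(52° − 22°) = 0.8597 I₀ · cos²(30°) = 0.6448 I₀.
Transmitted fraction = 0.6448.

≈ 0.645 I₀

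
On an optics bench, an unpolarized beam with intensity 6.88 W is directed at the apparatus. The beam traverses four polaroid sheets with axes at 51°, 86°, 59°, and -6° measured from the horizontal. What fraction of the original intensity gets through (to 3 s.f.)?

I/I₀ ≈ 0.0476

Unpolarized light through the first polarizer → I₁ = 6.88 W/2 = 3.44 W, polarized at 51°.
I₂ = I₁ · cos²(35°) = 3.44 · 0.671 = 2.308 W.
I₃ = I₂ · cos²(27°) = 2.308 · 0.7939 = 1.833 W.
I₄ = I₃ · cos²(65°) = 1.833 · 0.1786 = 0.3273 W.
Transmitted fraction = 0.04757.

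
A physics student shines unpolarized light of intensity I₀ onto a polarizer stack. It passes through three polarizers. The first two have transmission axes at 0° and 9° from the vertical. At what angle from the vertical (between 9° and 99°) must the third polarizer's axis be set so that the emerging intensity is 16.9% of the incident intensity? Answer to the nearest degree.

Unpolarized light through the first polarizer → I₁ = ½ I₀, now polarized at 0°.
I₂ = I₁ cos²(9° − 0°) = 0.5 I₀ · cos²(9°) = 0.4878 I₀.
Need I₃/I₀ = 0.169, so cos²(θ − 9°) = 0.169 / 0.4878 = 0.3465.
θ − 9° = arccos(√0.3465) = 53.9°, giving θ ≈ 9 + 53.9 = 62.9°.

θ ≈ 63°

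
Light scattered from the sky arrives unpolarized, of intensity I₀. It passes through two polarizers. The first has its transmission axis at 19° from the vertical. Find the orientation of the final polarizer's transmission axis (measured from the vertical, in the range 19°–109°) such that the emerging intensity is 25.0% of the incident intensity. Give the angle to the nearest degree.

Unpolarized light through the first polarizer → I₁ = ½ I₀, now polarized at 19°.
Need I₂/I₀ = 0.25, so cos²(θ − 19°) = 0.25 / 0.5 = 0.5.
θ − 19° = arccos(√0.5) = 45.0°, giving θ ≈ 19 + 45.0 = 64.0°.

θ ≈ 64°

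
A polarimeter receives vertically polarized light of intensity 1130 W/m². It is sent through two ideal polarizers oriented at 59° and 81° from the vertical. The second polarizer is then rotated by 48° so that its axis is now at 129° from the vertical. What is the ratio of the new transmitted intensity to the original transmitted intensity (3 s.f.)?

I_new/I_old ≈ 0.136

Before rotation:
I₁ = I₀ cos²(59° − 0°) = I₀ cos²(59°) = 0.2653 I₀.
I₂ = I₁ cos²(81° − 59°) = 0.2653 I₀ · cos²(22°) = 0.228 I₀.
After rotation:
I₁ = I₀ cos²(59° − 0°) = I₀ cos²(59°) = 0.2653 I₀.
I₂ = I₁ cos²(129° − 59°) = 0.2653 I₀ · cos²(70°) = 0.03103 I₀.
Ratio = 0.03103 / 0.228 = 0.1361.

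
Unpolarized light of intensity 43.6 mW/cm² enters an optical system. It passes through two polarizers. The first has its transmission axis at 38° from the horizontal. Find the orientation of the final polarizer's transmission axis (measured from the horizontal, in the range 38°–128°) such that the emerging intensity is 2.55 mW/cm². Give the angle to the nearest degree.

Unpolarized light through the first polarizer → I₁ = ½ I₀, now polarized at 38°.
Target fraction: 2.55 / 43.6 mW/cm² = 0.05849 of I₀.
Need I₂/I₀ = 0.05849, so cos²(θ − 38°) = 0.05849 / 0.5 = 0.117.
θ − 38° = arccos(√0.117) = 70.0°, giving θ ≈ 38 + 70.0 = 108.0°.

θ ≈ 108°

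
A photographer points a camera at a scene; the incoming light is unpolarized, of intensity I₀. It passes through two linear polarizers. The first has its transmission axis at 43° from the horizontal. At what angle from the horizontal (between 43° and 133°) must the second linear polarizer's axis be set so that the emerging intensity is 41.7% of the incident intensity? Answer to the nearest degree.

θ ≈ 67°

Unpolarized light through the first polarizer → I₁ = ½ I₀, now polarized at 43°.
Need I₂/I₀ = 0.417, so cos²(θ − 43°) = 0.417 / 0.5 = 0.834.
θ − 43° = arccos(√0.834) = 24.0°, giving θ ≈ 43 + 24.0 = 67.0°.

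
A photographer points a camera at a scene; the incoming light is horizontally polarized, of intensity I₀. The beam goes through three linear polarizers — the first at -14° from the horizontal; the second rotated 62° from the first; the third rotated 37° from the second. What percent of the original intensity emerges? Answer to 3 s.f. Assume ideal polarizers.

≈ 13.2%

By Malus's law, I₁ = I₀ cos²(-14° − 0°) = I₀ cos²(14°) = 0.9415 I₀.
I₂ = I₁ cos²(62°) = 0.9415 · 0.2204 I₀ = 0.2075 I₀.
I₃ = I₂ cos²(37°) = 0.2075 · 0.6378 I₀ = 0.1324 I₀.
That is 13.24% of the incident intensity.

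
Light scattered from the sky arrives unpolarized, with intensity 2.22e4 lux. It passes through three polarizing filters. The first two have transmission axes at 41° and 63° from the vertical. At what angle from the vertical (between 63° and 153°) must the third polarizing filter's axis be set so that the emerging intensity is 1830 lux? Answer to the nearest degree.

Unpolarized light through the first polarizer → I₁ = ½ I₀, now polarized at 41°.
I₂ = I₁ cos²(63° − 41°) = 0.5 I₀ · cos²(22°) = 0.4298 I₀.
Target fraction: 1830 / 2.22e4 lux = 0.08243 of I₀.
Need I₃/I₀ = 0.08243, so cos²(θ − 63°) = 0.08243 / 0.4298 = 0.1918.
θ − 63° = arccos(√0.1918) = 64.0°, giving θ ≈ 63 + 64.0 = 127.0°.

θ ≈ 127°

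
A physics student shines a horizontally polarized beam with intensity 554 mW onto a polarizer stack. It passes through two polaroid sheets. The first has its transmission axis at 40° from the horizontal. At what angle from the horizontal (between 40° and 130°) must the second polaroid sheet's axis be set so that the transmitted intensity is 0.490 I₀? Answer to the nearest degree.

θ ≈ 64°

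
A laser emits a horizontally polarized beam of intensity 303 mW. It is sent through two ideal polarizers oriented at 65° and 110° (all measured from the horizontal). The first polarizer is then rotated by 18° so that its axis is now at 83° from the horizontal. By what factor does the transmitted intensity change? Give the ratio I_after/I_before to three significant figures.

Before rotation:
I₁ = I₀ cos²(65° − 0°) = I₀ cos²(65°) = 0.1786 I₀.
I₂ = I₁ cos²(110° − 65°) = 0.1786 I₀ · cos²(45°) = 0.0893 I₀.
After rotation:
I₁ = I₀ cos²(83° − 0°) = I₀ cos²(83°) = 0.01485 I₀.
I₂ = I₁ cos²(110° − 83°) = 0.01485 I₀ · cos²(27°) = 0.01179 I₀.
Ratio = 0.01179 / 0.0893 = 0.132.

I_new/I_old ≈ 0.132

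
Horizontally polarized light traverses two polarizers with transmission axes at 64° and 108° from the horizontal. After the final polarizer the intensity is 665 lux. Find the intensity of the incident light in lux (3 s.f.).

I₀ ≈ 6690 lux

I₁ = I₀ cos²(64° − 0°) = I₀ cos²(64°) = 0.1922 I₀.
I₂ = I₁ cos²(108° − 64°) = 0.1922 I₀ · cos²(44°) = 0.09944 I₀.
So 665 lux = 0.09944 I₀, giving I₀ = 665/0.09944 = 6688 lux.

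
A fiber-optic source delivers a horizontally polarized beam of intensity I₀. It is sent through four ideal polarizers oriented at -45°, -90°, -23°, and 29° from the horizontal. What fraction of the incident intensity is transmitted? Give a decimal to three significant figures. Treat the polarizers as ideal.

≈ 0.0145 I₀

By Malus's law, I₁ = I₀ cos²(-45° − 0°) = I₀ cos²(45°) = 0.5 I₀.
I₂ = I₁ cos²(-90° + 45°) = 0.5 I₀ · cos²(45°) = 0.25 I₀.
I₃ = I₂ cos²(-23° + 90°) = 0.25 I₀ · cos²(67°) = 0.03817 I₀.
I₄ = I₃ cos²(29° + 23°) = 0.03817 I₀ · cos²(52°) = 0.01447 I₀.
Transmitted fraction = 0.01447.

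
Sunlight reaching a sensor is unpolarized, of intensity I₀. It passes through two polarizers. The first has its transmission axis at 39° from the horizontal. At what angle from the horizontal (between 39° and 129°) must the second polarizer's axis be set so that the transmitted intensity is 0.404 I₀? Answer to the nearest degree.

θ ≈ 65°

Unpolarized light through the first polarizer → I₁ = ½ I₀, now polarized at 39°.
Need I₂/I₀ = 0.404, so cos²(θ − 39°) = 0.404 / 0.5 = 0.808.
θ − 39° = arccos(√0.808) = 26.0°, giving θ ≈ 39 + 26.0 = 65.0°.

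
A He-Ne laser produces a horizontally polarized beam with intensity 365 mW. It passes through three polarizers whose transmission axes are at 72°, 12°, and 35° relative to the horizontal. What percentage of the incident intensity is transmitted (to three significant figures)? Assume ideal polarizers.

By Malus's law, I₁ = 365 mW · cos²(72°) = 34.85 mW.
I₂ = I₁ · cos²(60°) = 34.85 · 0.25 = 8.714 mW.
I₃ = I₂ · cos²(23°) = 8.714 · 0.8473 = 7.383 mW.
That is 2.023% of the incident intensity.

≈ 2.02%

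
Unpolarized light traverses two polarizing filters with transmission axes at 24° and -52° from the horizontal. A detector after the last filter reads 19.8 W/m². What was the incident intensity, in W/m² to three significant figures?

Unpolarized light through the first polarizer → I₁ = ½ I₀, now polarized at 24°.
I₂ = I₁ cos²(-52° − 24°) = 0.5 I₀ · cos²(76°) = 0.02926 I₀.
So 19.8 W/m² = 0.02926 I₀, giving I₀ = 19.8/0.02926 = 676.6 W/m².

I₀ ≈ 677 W/m²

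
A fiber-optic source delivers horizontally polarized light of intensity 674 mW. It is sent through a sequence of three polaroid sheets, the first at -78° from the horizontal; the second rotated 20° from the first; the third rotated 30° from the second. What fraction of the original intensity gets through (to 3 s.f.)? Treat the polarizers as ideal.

By Malus's law, I₁ = 674 mW · cos²(78°) = 29.14 mW.
I₂ = I₁ · cos²(20°) = 29.14 · 0.883 = 25.73 mW.
I₃ = I₂ · cos²(30°) = 25.73 · 0.75 = 19.3 mW.
Transmitted fraction = 0.02863.

I/I₀ ≈ 0.0286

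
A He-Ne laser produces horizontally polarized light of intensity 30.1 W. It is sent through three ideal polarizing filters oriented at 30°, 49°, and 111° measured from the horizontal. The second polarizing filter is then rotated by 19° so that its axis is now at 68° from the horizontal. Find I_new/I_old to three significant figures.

I_new/I_old ≈ 1.69

Before rotation:
I₁ = I₀ cos²(30° − 0°) = I₀ cos²(30°) = 0.75 I₀.
I₂ = I₁ cos²(49° − 30°) = 0.75 I₀ · cos²(19°) = 0.6705 I₀.
I₃ = I₂ cos²(111° − 49°) = 0.6705 I₀ · cos²(62°) = 0.1478 I₀.
After rotation:
I₁ = I₀ cos²(30° − 0°) = I₀ cos²(30°) = 0.75 I₀.
I₂ = I₁ cos²(68° − 30°) = 0.75 I₀ · cos²(38°) = 0.4657 I₀.
I₃ = I₂ cos²(111° − 68°) = 0.4657 I₀ · cos²(43°) = 0.2491 I₀.
Ratio = 0.2491 / 0.1478 = 1.686.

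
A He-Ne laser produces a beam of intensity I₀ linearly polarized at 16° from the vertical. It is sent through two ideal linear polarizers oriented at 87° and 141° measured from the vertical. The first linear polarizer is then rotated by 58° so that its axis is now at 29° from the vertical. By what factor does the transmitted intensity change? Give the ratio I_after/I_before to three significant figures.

I_new/I_old ≈ 3.64

Before rotation:
I₁ = I₀ cos²(87° − 16°) = I₀ cos²(71°) = 0.106 I₀.
I₂ = I₁ cos²(141° − 87°) = 0.106 I₀ · cos²(54°) = 0.03662 I₀.
After rotation:
I₁ = I₀ cos²(29° − 16°) = I₀ cos²(13°) = 0.9494 I₀.
Angle between axes 1 and 2: 68°. I₂ = 0.9494 I₀ · cos²(68°) = 0.1332 I₀.
Ratio = 0.1332 / 0.03662 = 3.638.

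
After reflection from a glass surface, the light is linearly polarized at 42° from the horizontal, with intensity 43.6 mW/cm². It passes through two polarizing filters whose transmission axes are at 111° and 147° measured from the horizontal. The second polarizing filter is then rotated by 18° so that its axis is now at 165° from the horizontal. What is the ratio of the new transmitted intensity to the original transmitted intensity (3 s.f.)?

Before rotation:
By Malus's law, I₁ = I₀ cos²(111° − 42°) = I₀ cos²(69°) = 0.1284 I₀.
I₂ = I₁ cos²(147° − 111°) = 0.1284 I₀ · cos²(36°) = 0.08406 I₀.
After rotation:
I₁ = I₀ cos²(111° − 42°) = I₀ cos²(69°) = 0.1284 I₀.
I₂ = I₁ cos²(165° − 111°) = 0.1284 I₀ · cos²(54°) = 0.04437 I₀.
Ratio = 0.04437 / 0.08406 = 0.5279.

I_new/I_old ≈ 0.528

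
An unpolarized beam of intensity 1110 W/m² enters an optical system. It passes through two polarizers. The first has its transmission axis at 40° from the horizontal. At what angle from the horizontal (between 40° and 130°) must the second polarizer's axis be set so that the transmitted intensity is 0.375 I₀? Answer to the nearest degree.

θ ≈ 70°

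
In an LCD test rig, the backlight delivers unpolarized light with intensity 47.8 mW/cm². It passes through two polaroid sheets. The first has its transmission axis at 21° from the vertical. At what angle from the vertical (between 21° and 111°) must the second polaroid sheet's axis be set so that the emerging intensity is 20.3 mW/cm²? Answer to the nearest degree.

θ ≈ 44°

Unpolarized light through the first polarizer → I₁ = ½ I₀, now polarized at 21°.
Target fraction: 20.3 / 47.8 mW/cm² = 0.4247 of I₀.
Need I₂/I₀ = 0.4247, so cos²(θ − 21°) = 0.4247 / 0.5 = 0.8494.
θ − 21° = arccos(√0.8494) = 22.8°, giving θ ≈ 21 + 22.8 = 43.8°.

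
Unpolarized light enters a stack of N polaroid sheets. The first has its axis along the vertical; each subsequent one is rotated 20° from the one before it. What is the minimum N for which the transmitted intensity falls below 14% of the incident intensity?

First polarizer halves the unpolarized light: factor 1/2.
Each further stage multiplies by cos²(20°) = 0.883.
After N polarizers: T = 0.5·0.883^(N−1). Require T < 0.14 ⇒ N−1 > ln(0.14/0.5)/ln(0.883) = 10.23, so N−1 ≥ 11 and N = 12.
Check: N=12 gives T = 0.1273 < 0.14; N=11 gives T = 0.1441.

N = 12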